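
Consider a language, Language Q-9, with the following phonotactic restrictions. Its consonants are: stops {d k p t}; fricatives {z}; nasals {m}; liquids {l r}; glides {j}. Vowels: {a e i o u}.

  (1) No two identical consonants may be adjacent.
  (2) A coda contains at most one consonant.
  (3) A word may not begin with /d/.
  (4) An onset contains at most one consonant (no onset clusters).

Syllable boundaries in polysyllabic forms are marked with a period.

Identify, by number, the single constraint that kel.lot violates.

kel.lot: adjacent identical consonants /ll/.
This is a violation of constraint 1: "No two identical consonants may be adjacent."
The remaining constraints (2, 3, 4) are satisfied.

1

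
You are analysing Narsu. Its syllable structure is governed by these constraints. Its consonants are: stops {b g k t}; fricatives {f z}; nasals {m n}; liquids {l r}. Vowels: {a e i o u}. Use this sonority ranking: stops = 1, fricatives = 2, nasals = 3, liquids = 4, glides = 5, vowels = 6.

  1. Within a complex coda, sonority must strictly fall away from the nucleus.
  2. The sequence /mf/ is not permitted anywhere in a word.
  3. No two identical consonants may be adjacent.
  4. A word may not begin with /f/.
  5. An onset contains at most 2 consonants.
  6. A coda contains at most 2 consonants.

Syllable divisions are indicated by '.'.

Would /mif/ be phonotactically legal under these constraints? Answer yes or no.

yes

/mif/ — σ1 onset /m/, coda /f/ ok → phonotactically legal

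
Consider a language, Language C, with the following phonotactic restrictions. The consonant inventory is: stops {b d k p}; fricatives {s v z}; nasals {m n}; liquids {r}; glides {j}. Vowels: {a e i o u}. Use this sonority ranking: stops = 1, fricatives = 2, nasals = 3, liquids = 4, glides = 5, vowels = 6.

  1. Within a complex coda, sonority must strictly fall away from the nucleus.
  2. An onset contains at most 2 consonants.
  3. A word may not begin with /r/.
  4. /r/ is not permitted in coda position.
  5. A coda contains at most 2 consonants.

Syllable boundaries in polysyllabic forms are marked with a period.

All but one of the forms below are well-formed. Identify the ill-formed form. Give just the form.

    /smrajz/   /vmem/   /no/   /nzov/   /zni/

/smrajz/ — violates constraint 2: syllable 1 onset /smr/ has 3 consonants (> 2) → ill-formed
/vmem/ — σ1 onset /vm/ (2C), coda /m/ ok → well-formed
/no/ — σ1 onset /n/, coda /∅/ ok → well-formed
/nzov/ — σ1 onset /nz/ (2C), coda /v/ ok → well-formed
/zni/ — σ1 onset /zn/ (2C), coda /∅/ ok → well-formed

/smrajz/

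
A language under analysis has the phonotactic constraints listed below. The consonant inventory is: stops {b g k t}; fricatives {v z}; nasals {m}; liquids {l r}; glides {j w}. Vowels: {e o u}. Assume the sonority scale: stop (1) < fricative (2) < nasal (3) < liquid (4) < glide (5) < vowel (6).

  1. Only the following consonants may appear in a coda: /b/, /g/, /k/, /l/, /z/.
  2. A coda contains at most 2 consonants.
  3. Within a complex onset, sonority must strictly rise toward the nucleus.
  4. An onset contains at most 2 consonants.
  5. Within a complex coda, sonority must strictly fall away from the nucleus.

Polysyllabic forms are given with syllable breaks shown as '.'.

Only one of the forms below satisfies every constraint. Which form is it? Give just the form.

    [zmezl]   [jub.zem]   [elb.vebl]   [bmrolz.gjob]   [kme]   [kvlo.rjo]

[zmezl] — violates constraint 5: syllable 1 coda /zl/: /z/ (fricative, 2) → /l/ (liquid, 4) does not fall → not permitted
[jub.zem] — violates constraint 1: syllable 2 coda contains /m/, which is not a licensed coda consonant → not permitted
[elb.vebl] — violates constraint 5: syllable 2 coda /bl/: /b/ (stop, 1) → /l/ (liquid, 4) does not fall → not permitted
[bmrolz.gjob] — violates constraint 4: syllable 1 onset /bmr/ has 3 consonants (> 2) → not permitted
[kme] — σ1 onset /km/ (1→3 rises), coda /∅/ ok → permitted
[kvlo.rjo] — violates constraint 4: syllable 1 onset /kvl/ has 3 consonants (> 2) → not permitted

[kme]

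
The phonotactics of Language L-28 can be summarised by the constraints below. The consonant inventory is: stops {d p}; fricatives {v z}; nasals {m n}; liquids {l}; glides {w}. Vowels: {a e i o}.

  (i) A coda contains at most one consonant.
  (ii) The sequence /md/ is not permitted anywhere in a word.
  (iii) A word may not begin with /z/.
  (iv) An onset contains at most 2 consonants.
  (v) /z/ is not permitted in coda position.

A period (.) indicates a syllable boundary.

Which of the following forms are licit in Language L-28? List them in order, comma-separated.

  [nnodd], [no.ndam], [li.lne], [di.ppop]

[no.ndam], [li.lne], [di.ppop]

[nnodd] — violates constraint (i): syllable 1 coda /dd/ has 2 consonants (> 1) → illicit
[no.ndam] — σ1 onset /n/, coda /∅/ ok; σ2 onset /nd/ (2C), coda /m/ ok → licit
[li.lne] — σ1 onset /l/, coda /∅/ ok; σ2 onset /ln/ (2C), coda /∅/ ok → licit
[di.ppop] — σ1 onset /d/, coda /∅/ ok; σ2 onset /pp/ (2C), coda /p/ ok → licit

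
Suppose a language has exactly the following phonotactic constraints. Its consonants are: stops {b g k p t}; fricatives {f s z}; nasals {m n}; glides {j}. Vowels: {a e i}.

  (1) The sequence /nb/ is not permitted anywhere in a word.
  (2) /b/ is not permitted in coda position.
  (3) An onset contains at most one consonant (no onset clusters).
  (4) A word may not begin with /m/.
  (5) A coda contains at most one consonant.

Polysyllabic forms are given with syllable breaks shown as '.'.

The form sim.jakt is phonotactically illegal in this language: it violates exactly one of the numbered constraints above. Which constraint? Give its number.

sim.jakt: syllable 2 coda /kt/ has 2 consonants (> 1).
This is a violation of constraint 5: "A coda contains at most one consonant."
The remaining constraints (1, 2, 3, 4) are satisfied.

5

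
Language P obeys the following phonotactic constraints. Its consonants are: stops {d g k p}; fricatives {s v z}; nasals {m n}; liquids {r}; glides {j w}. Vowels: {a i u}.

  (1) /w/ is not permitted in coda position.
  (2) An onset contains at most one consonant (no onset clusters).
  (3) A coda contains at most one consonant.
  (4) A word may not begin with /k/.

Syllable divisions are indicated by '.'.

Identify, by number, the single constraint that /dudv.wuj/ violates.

/dudv.wuj/: syllable 1 coda /dv/ has 2 consonants (> 1).
This is a violation of constraint 3: "A coda contains at most one consonant."
The remaining constraints (1, 2, 4) are satisfied.

3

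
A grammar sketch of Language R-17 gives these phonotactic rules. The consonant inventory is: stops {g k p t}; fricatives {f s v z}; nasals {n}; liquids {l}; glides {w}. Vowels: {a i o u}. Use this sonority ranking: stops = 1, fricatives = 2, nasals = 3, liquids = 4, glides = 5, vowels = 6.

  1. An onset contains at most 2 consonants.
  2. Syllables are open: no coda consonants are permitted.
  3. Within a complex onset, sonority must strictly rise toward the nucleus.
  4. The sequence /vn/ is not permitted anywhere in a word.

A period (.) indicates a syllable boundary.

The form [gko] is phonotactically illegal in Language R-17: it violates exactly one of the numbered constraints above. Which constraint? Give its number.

[gko]: syllable 1 onset /gk/: /g/ (stop, 1) → /k/ (stop, 1) does not rise.
This is a violation of constraint 3: "Within a complex onset, sonority must strictly rise toward the nucleus."
The remaining constraints (1, 2, 4) are satisfied.

3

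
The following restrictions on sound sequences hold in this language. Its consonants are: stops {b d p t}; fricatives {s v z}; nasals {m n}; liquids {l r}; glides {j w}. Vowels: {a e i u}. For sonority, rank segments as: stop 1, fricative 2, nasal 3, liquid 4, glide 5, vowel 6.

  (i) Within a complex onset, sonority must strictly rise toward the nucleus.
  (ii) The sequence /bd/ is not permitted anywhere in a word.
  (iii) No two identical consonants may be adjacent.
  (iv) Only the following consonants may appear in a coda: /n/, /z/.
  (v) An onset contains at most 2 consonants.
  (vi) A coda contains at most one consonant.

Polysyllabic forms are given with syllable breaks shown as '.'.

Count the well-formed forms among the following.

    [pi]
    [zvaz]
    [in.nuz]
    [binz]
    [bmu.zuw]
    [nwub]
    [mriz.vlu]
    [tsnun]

2

[pi] — σ1 onset /p/, coda /∅/ ok → well-formed
[zvaz] — violates constraint (i): syllable 1 onset /zv/: /z/ (fricative, 2) → /v/ (fricative, 2) does not rise → ill-formed
[in.nuz] — violates constraint (iii): adjacent identical consonants /nn/ → ill-formed
[binz] — violates constraint (vi): syllable 1 coda /nz/ has 2 consonants (> 1) → ill-formed
[bmu.zuw] — violates constraint (iv): syllable 2 coda contains /w/, which is not a licensed coda consonant → ill-formed
[nwub] — violates constraint (iv): syllable 1 coda contains /b/, which is not a licensed coda consonant → ill-formed
[mriz.vlu] — σ1 onset /mr/ (3→4 rises), coda /z/ ok; σ2 onset /vl/ (2→4 rises), coda /∅/ ok → well-formed
[tsnun] — violates constraint (v): syllable 1 onset /tsn/ has 3 consonants (> 2) → ill-formed
Well-formed: [pi], [mriz.vlu] → 2.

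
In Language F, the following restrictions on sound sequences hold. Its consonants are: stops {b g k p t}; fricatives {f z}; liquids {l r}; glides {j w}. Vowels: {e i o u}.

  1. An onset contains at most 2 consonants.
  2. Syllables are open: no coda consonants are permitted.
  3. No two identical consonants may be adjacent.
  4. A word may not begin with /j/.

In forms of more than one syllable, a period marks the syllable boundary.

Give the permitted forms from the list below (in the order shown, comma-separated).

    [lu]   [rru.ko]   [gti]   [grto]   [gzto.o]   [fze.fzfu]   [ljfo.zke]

[lu] — σ1 onset /l/, coda /∅/ ok → permitted
[rru.ko] — violates constraint 3: adjacent identical consonants /rr/ → not permitted
[gti] — σ1 onset /gt/ (2C), coda /∅/ ok → permitted
[grto] — violates constraint 1: syllable 1 onset /grt/ has 3 consonants (> 2) → not permitted
[gzto.o] — violates constraint 1: syllable 1 onset /gzt/ has 3 consonants (> 2) → not permitted
[fze.fzfu] — violates constraint 1: syllable 2 onset /fzf/ has 3 consonants (> 2) → not permitted
[ljfo.zke] — violates constraint 1: syllable 1 onset /ljf/ has 3 consonants (> 2) → not permitted

[lu], [gti]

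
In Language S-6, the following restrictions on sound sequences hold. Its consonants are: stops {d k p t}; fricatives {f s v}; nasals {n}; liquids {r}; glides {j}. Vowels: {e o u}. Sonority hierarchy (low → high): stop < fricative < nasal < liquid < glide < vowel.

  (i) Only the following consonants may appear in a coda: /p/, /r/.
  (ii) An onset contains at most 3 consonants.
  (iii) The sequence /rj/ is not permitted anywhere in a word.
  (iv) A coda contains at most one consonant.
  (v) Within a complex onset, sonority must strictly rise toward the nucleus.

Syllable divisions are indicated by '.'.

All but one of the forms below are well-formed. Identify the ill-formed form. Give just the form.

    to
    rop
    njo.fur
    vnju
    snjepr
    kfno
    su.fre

to — σ1 onset /t/, coda /∅/ ok → well-formed
rop — σ1 onset /r/, coda /p/ ok → well-formed
njo.fur — σ1 onset /nj/ (3→5 rises), coda /∅/ ok; σ2 onset /f/, coda /r/ ok → well-formed
vnju — σ1 onset /vnj/ (2→3→5 rises), coda /∅/ ok → well-formed
snjepr — violates constraint (iv): syllable 1 coda /pr/ has 2 consonants (> 1) → ill-formed
kfno — σ1 onset /kfn/ (1→2→3 rises), coda /∅/ ok → well-formed
su.fre — σ1 onset /s/, coda /∅/ ok; σ2 onset /fr/ (2→4 rises), coda /∅/ ok → well-formed

snjepr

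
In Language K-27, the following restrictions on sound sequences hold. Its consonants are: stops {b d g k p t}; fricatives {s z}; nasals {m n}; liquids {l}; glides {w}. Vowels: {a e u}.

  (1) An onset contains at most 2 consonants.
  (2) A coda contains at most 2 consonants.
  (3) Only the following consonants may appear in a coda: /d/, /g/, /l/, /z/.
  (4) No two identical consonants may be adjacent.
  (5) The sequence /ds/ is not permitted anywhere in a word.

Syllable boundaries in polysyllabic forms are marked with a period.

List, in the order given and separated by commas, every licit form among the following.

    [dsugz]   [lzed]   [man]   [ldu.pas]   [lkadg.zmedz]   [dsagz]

[dsugz] — violates constraint 5: contains banned sequence /ds/ → illicit
[lzed] — σ1 onset /lz/ (2C), coda /d/ ok → licit
[man] — violates constraint 3: syllable 1 coda contains /n/, which is not a licensed coda consonant → illicit
[ldu.pas] — violates constraint 3: syllable 2 coda contains /s/, which is not a licensed coda consonant → illicit
[lkadg.zmedz] — σ1 onset /lk/ (2C), coda /dg/ (2C) ok; σ2 onset /zm/ (2C), coda /dz/ (2C) ok → licit
[dsagz] — violates constraint 5: contains banned sequence /ds/ → illicit

[lzed], [lkadg.zmedz]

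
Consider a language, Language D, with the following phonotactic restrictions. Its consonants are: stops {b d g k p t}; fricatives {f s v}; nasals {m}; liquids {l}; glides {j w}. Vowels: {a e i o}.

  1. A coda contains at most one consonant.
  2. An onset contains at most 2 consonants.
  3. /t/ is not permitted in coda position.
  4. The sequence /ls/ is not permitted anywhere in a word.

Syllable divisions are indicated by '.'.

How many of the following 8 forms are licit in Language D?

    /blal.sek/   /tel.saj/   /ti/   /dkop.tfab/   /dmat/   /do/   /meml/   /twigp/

3

/blal.sek/ — violates constraint 4: contains banned sequence /ls/ → illicit
/tel.saj/ — violates constraint 4: contains banned sequence /ls/ → illicit
/ti/ — σ1 onset /t/, coda /∅/ ok → licit
/dkop.tfab/ — σ1 onset /dk/ (2C), coda /p/ ok; σ2 onset /tf/ (2C), coda /b/ ok → licit
/dmat/ — violates constraint 3: syllable 1 coda contains /t/ → illicit
/do/ — σ1 onset /d/, coda /∅/ ok → licit
/meml/ — violates constraint 1: syllable 1 coda /ml/ has 2 consonants (> 1) → illicit
/twigp/ — violates constraint 1: syllable 1 coda /gp/ has 2 consonants (> 1) → illicit
Licit: /ti/, /dkop.tfab/, /do/ → 3.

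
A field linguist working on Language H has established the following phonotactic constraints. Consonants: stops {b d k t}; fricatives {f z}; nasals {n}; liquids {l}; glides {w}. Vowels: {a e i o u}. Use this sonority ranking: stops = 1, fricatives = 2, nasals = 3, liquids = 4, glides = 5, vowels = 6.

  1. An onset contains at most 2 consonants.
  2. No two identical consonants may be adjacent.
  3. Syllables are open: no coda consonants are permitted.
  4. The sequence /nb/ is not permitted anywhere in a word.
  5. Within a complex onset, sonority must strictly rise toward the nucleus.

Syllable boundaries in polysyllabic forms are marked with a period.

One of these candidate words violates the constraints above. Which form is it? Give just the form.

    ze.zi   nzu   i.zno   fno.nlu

nzu

ze.zi — σ1 onset /z/, coda /∅/ ok; σ2 onset /z/, coda /∅/ ok → licit
nzu — violates constraint 5: syllable 1 onset /nz/: /n/ (nasal, 3) → /z/ (fricative, 2) does not rise → illicit
i.zno — σ1 onset /∅/, coda /∅/ ok; σ2 onset /zn/ (2→3 rises), coda /∅/ ok → licit
fno.nlu — σ1 onset /fn/ (2→3 rises), coda /∅/ ok; σ2 onset /nl/ (3→4 rises), coda /∅/ ok → licit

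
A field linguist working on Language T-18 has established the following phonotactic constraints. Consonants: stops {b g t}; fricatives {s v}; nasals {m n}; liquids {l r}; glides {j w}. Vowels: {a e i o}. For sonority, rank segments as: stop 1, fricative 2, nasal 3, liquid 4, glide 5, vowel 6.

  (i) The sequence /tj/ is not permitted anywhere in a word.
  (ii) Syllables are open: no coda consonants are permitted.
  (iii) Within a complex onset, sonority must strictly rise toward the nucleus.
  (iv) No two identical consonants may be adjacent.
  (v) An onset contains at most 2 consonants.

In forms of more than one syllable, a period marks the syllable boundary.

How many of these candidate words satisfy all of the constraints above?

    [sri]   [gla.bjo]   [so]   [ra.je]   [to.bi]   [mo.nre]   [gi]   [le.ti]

[sri] — σ1 onset /sr/ (2→4 rises), coda /∅/ ok → licit
[gla.bjo] — σ1 onset /gl/ (1→4 rises), coda /∅/ ok; σ2 onset /bj/ (1→5 rises), coda /∅/ ok → licit
[so] — σ1 onset /s/, coda /∅/ ok → licit
[ra.je] — σ1 onset /r/, coda /∅/ ok; σ2 onset /j/, coda /∅/ ok → licit
[to.bi] — σ1 onset /t/, coda /∅/ ok; σ2 onset /b/, coda /∅/ ok → licit
[mo.nre] — σ1 onset /m/, coda /∅/ ok; σ2 onset /nr/ (3→4 rises), coda /∅/ ok → licit
[gi] — σ1 onset /g/, coda /∅/ ok → licit
[le.ti] — σ1 onset /l/, coda /∅/ ok; σ2 onset /t/, coda /∅/ ok → licit
Licit: [sri], [gla.bjo], [so], [ra.je], [to.bi], [mo.nre], [gi], [le.ti] → 8.

8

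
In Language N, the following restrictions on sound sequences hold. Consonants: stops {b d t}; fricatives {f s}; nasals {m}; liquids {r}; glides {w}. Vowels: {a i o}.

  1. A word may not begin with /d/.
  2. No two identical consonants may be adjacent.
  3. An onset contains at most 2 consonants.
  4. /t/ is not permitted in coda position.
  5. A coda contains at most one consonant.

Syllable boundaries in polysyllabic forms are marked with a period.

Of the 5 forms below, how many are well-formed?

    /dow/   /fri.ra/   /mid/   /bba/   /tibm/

/dow/ — violates constraint 1: word begins with /d/ → ill-formed
/fri.ra/ — σ1 onset /fr/ (2C), coda /∅/ ok; σ2 onset /r/, coda /∅/ ok → well-formed
/mid/ — σ1 onset /m/, coda /d/ ok → well-formed
/bba/ — violates constraint 2: adjacent identical consonants /bb/ → ill-formed
/tibm/ — violates constraint 5: syllable 1 coda /bm/ has 2 consonants (> 1) → ill-formed
Well-formed: /fri.ra/, /mid/ → 2.

2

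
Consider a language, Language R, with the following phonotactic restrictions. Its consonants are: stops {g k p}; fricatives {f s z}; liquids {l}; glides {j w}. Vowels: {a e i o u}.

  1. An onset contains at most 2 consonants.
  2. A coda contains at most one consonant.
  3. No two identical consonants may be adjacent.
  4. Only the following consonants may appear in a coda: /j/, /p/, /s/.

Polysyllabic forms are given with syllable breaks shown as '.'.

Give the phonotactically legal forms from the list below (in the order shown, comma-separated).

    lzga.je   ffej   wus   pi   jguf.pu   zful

lzga.je — violates constraint 1: syllable 1 onset /lzg/ has 3 consonants (> 2) → phonotactically illegal
ffej — violates constraint 3: adjacent identical consonants /ff/ → phonotactically illegal
wus — σ1 onset /w/, coda /s/ ok → phonotactically legal
pi — σ1 onset /p/, coda /∅/ ok → phonotactically legal
jguf.pu — violates constraint 4: syllable 1 coda contains /f/, which is not a licensed coda consonant → phonotactically illegal
zful — violates constraint 4: syllable 1 coda contains /l/, which is not a licensed coda consonant → phonotactically illegal

wus, pi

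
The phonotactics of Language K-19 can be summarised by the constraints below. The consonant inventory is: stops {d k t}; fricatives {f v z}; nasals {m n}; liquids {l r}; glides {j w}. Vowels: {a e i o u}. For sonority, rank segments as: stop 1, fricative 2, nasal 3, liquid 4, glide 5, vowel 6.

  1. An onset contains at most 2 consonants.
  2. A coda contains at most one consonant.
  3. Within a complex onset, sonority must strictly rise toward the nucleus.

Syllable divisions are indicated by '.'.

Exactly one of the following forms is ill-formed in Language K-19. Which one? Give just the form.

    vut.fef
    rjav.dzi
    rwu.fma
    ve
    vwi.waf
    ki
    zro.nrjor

vut.fef — σ1 onset /v/, coda /t/ ok; σ2 onset /f/, coda /f/ ok → well-formed
rjav.dzi — σ1 onset /rj/ (4→5 rises), coda /v/ ok; σ2 onset /dz/ (1→2 rises), coda /∅/ ok → well-formed
rwu.fma — σ1 onset /rw/ (4→5 rises), coda /∅/ ok; σ2 onset /fm/ (2→3 rises), coda /∅/ ok → well-formed
ve — σ1 onset /v/, coda /∅/ ok → well-formed
vwi.waf — σ1 onset /vw/ (2→5 rises), coda /∅/ ok; σ2 onset /w/, coda /f/ ok → well-formed
ki — σ1 onset /k/, coda /∅/ ok → well-formed
zro.nrjor — violates constraint 1: syllable 2 onset /nrj/ has 3 consonants (> 2) → ill-formed

zro.nrjor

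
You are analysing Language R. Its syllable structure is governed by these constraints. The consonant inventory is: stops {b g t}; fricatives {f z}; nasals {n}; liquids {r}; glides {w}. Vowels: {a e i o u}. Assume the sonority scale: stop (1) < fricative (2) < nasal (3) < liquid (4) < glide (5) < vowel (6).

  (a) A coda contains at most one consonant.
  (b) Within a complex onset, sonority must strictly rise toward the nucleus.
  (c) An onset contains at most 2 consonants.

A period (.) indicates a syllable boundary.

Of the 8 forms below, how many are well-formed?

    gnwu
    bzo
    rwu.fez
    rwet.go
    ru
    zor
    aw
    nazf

6

gnwu — violates constraint (c): syllable 1 onset /gnw/ has 3 consonants (> 2) → ill-formed
bzo — σ1 onset /bz/ (1→2 rises), coda /∅/ ok → well-formed
rwu.fez — σ1 onset /rw/ (4→5 rises), coda /∅/ ok; σ2 onset /f/, coda /z/ ok → well-formed
rwet.go — σ1 onset /rw/ (4→5 rises), coda /t/ ok; σ2 onset /g/, coda /∅/ ok → well-formed
ru — σ1 onset /r/, coda /∅/ ok → well-formed
zor — σ1 onset /z/, coda /r/ ok → well-formed
aw — σ1 onset /∅/, coda /w/ ok → well-formed
nazf — violates constraint (a): syllable 1 coda /zf/ has 2 consonants (> 1) → ill-formed
Well-formed: bzo, rwu.fez, rwet.go, ru, zor, aw → 6.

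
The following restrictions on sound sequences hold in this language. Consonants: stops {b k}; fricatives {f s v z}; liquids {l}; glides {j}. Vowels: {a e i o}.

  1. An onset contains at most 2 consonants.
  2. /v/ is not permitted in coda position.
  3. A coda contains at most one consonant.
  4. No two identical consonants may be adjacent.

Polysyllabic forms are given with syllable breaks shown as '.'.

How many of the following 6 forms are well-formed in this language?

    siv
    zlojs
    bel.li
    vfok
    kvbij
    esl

siv — violates constraint 2: syllable 1 coda contains /v/ → ill-formed
zlojs — violates constraint 3: syllable 1 coda /js/ has 2 consonants (> 1) → ill-formed
bel.li — violates constraint 4: adjacent identical consonants /ll/ → ill-formed
vfok — σ1 onset /vf/ (2C), coda /k/ ok → well-formed
kvbij — violates constraint 1: syllable 1 onset /kvb/ has 3 consonants (> 2) → ill-formed
esl — violates constraint 3: syllable 1 coda /sl/ has 2 consonants (> 1) → ill-formed
Well-formed: vfok → 1.

1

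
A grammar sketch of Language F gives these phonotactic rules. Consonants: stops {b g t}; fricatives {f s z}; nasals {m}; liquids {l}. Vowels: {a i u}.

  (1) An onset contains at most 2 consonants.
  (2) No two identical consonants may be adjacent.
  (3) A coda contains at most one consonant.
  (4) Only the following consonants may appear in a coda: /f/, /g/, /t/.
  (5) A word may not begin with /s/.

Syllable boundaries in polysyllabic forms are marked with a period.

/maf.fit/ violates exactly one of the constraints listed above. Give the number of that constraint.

2

/maf.fit/: adjacent identical consonants /ff/.
This is a violation of constraint 2: "No two identical consonants may be adjacent."
The remaining constraints (1, 3, 4, 5) are satisfied.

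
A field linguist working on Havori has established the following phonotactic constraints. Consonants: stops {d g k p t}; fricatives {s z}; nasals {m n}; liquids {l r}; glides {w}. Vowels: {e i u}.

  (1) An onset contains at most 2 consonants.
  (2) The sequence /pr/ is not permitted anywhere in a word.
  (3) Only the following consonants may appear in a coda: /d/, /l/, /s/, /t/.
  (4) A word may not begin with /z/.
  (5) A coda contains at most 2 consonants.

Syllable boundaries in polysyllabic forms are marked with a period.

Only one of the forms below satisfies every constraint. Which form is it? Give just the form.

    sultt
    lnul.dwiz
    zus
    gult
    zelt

gult

sultt — violates constraint 5: syllable 1 coda /ltt/ has 3 consonants (> 2) → not permitted
lnul.dwiz — violates constraint 3: syllable 2 coda contains /z/, which is not a licensed coda consonant → not permitted
zus — violates constraint 4: word begins with /z/ → not permitted
gult — σ1 onset /g/, coda /lt/ (2C) ok → permitted
zelt — violates constraint 4: word begins with /z/ → not permitted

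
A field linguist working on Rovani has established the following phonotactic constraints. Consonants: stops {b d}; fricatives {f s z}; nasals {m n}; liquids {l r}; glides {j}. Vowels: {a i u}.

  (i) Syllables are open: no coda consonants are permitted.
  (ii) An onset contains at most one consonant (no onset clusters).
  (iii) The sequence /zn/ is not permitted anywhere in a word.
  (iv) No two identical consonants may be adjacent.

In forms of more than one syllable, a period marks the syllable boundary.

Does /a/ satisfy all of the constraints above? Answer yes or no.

/a/ — σ1 onset /∅/, coda /∅/ ok → licit

yes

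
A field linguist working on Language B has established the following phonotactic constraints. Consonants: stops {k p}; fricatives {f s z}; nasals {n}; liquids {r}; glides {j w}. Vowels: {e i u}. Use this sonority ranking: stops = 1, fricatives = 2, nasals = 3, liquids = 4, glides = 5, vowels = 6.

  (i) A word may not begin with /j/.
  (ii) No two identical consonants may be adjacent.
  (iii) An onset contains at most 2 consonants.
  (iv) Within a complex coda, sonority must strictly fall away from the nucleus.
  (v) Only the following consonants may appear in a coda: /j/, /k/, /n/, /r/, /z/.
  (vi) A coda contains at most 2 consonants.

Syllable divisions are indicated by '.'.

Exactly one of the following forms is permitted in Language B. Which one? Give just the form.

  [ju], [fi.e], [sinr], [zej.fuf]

[fi.e]

[ju] — violates constraint (i): word begins with /j/ → not permitted
[fi.e] — σ1 onset /f/, coda /∅/ ok; σ2 onset /∅/, coda /∅/ ok → permitted
[sinr] — violates constraint (iv): syllable 1 coda /nr/: /n/ (nasal, 3) → /r/ (liquid, 4) does not fall → not permitted
[zej.fuf] — violates constraint (v): syllable 2 coda contains /f/, which is not a licensed coda consonant → not permitted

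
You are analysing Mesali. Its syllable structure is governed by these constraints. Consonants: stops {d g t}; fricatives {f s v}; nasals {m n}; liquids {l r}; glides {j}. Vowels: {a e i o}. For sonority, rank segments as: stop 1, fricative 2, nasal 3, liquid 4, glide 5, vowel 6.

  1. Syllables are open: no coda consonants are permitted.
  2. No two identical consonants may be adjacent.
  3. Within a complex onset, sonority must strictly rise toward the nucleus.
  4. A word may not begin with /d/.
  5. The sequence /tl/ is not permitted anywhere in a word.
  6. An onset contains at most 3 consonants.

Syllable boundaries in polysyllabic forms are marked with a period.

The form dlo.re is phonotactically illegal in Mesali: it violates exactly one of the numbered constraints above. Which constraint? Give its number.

dlo.re: word begins with /d/.
This is a violation of constraint 4: "A word may not begin with /d/."
The remaining constraints (1, 2, 3, 5, 6) are satisfied.

4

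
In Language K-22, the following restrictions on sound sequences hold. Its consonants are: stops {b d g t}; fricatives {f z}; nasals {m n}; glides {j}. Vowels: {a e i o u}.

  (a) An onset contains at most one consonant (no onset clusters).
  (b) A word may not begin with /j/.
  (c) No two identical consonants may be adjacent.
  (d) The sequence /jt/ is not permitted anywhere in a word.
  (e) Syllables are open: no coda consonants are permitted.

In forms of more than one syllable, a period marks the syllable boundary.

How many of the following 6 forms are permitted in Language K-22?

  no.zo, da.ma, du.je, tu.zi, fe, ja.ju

no.zo — σ1 onset /n/, coda /∅/ ok; σ2 onset /z/, coda /∅/ ok → permitted
da.ma — σ1 onset /d/, coda /∅/ ok; σ2 onset /m/, coda /∅/ ok → permitted
du.je — σ1 onset /d/, coda /∅/ ok; σ2 onset /j/, coda /∅/ ok → permitted
tu.zi — σ1 onset /t/, coda /∅/ ok; σ2 onset /z/, coda /∅/ ok → permitted
fe — σ1 onset /f/, coda /∅/ ok → permitted
ja.ju — violates constraint (b): word begins with /j/ → not permitted
Permitted: no.zo, da.ma, du.je, tu.zi, fe → 5.

5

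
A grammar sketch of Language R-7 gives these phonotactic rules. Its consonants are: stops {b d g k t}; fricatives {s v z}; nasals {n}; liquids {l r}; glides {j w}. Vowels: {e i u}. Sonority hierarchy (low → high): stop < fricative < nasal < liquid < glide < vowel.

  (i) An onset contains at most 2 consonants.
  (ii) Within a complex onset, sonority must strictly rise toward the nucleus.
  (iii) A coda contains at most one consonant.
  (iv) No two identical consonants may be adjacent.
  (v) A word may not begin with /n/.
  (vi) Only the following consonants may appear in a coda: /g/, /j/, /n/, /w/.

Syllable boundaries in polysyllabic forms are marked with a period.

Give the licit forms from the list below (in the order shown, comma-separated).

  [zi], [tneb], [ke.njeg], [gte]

[zi], [ke.njeg]

[zi] — σ1 onset /z/, coda /∅/ ok → licit
[tneb] — violates constraint (vi): syllable 1 coda contains /b/, which is not a licensed coda consonant → illicit
[ke.njeg] — σ1 onset /k/, coda /∅/ ok; σ2 onset /nj/ (3→5 rises), coda /g/ ok → licit
[gte] — violates constraint (ii): syllable 1 onset /gt/: /g/ (stop, 1) → /t/ (stop, 1) does not rise → illicit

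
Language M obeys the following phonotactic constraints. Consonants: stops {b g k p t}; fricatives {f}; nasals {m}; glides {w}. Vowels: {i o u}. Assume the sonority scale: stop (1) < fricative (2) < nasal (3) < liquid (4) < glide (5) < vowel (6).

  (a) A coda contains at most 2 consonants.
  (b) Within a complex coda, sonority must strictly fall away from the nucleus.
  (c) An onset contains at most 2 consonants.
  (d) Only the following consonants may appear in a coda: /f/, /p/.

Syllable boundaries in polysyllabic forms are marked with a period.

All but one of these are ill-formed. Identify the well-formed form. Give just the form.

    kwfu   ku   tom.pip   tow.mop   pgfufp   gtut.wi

ku

kwfu — violates constraint (c): syllable 1 onset /kwf/ has 3 consonants (> 2) → ill-formed
ku — σ1 onset /k/, coda /∅/ ok → well-formed
tom.pip — violates constraint (d): syllable 1 coda contains /m/, which is not a licensed coda consonant → ill-formed
tow.mop — violates constraint (d): syllable 1 coda contains /w/, which is not a licensed coda consonant → ill-formed
pgfufp — violates constraint (c): syllable 1 onset /pgf/ has 3 consonants (> 2) → ill-formed
gtut.wi — violates constraint (d): syllable 1 coda contains /t/, which is not a licensed coda consonant → ill-formed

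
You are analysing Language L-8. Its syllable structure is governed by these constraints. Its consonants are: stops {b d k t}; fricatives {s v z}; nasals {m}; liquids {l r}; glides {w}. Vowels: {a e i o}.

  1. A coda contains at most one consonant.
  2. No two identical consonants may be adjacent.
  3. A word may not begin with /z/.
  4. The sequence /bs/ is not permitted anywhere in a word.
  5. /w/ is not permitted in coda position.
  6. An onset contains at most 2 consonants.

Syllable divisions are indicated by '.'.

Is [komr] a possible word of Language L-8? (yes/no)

no

[komr] — violates constraint 1: syllable 1 coda /mr/ has 2 consonants (> 1) → phonotactically illegal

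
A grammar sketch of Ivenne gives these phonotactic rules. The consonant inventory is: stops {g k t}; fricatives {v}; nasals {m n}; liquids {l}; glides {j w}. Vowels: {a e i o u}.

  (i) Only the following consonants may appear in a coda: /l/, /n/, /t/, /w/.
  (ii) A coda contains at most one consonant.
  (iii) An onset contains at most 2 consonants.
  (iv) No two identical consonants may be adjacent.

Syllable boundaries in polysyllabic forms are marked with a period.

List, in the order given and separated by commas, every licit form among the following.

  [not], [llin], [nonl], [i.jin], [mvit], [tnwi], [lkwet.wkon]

[not] — σ1 onset /n/, coda /t/ ok → licit
[llin] — violates constraint (iv): adjacent identical consonants /ll/ → illicit
[nonl] — violates constraint (ii): syllable 1 coda /nl/ has 2 consonants (> 1) → illicit
[i.jin] — σ1 onset /∅/, coda /∅/ ok; σ2 onset /j/, coda /n/ ok → licit
[mvit] — σ1 onset /mv/ (2C), coda /t/ ok → licit
[tnwi] — violates constraint (iii): syllable 1 onset /tnw/ has 3 consonants (> 2) → illicit
[lkwet.wkon] — violates constraint (iii): syllable 1 onset /lkw/ has 3 consonants (> 2) → illicit

[not], [i.jin], [mvit]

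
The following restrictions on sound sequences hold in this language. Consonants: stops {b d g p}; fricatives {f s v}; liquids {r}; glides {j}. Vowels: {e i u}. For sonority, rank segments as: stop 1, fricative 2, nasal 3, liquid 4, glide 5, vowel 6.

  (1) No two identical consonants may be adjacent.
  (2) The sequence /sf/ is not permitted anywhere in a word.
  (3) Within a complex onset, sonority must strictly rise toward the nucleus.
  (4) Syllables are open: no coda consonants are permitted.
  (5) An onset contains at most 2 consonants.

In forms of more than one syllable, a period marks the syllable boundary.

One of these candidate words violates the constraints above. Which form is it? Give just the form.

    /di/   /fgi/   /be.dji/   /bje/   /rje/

/di/ — σ1 onset /d/, coda /∅/ ok → permitted
/fgi/ — violates constraint 3: syllable 1 onset /fg/: /f/ (fricative, 2) → /g/ (stop, 1) does not rise → not permitted
/be.dji/ — σ1 onset /b/, coda /∅/ ok; σ2 onset /dj/ (1→5 rises), coda /∅/ ok → permitted
/bje/ — σ1 onset /bj/ (1→5 rises), coda /∅/ ok → permitted
/rje/ — σ1 onset /rj/ (4→5 rises), coda /∅/ ok → permitted

/fgi/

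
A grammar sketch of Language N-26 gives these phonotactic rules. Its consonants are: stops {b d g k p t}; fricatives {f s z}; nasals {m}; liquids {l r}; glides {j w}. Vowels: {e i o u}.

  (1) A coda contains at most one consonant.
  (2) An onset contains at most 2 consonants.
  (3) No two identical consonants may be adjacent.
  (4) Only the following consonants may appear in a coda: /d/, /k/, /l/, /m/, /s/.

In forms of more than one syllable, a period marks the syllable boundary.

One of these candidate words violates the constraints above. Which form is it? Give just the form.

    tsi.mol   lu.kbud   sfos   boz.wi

tsi.mol — σ1 onset /ts/ (2C), coda /∅/ ok; σ2 onset /m/, coda /l/ ok → well-formed
lu.kbud — σ1 onset /l/, coda /∅/ ok; σ2 onset /kb/ (2C), coda /d/ ok → well-formed
sfos — σ1 onset /sf/ (2C), coda /s/ ok → well-formed
boz.wi — violates constraint 4: syllable 1 coda contains /z/, which is not a licensed coda consonant → ill-formed

boz.wi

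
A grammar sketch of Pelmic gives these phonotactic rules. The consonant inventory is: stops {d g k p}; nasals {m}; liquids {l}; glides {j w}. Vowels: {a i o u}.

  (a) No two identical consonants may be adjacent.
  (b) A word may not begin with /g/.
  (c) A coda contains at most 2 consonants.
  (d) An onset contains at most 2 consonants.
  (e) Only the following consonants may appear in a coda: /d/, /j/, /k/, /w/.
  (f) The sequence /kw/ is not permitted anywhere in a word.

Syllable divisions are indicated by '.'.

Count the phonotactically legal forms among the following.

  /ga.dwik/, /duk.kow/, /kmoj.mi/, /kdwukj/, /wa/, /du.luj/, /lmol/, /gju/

/ga.dwik/ — violates constraint (b): word begins with /g/ → phonotactically illegal
/duk.kow/ — violates constraint (a): adjacent identical consonants /kk/ → phonotactically illegal
/kmoj.mi/ — σ1 onset /km/ (2C), coda /j/ ok; σ2 onset /m/, coda /∅/ ok → phonotactically legal
/kdwukj/ — violates constraint (d): syllable 1 onset /kdw/ has 3 consonants (> 2) → phonotactically illegal
/wa/ — σ1 onset /w/, coda /∅/ ok → phonotactically legal
/du.luj/ — σ1 onset /d/, coda /∅/ ok; σ2 onset /l/, coda /j/ ok → phonotactically legal
/lmol/ — violates constraint (e): syllable 1 coda contains /l/, which is not a licensed coda consonant → phonotactically illegal
/gju/ — violates constraint (b): word begins with /g/ → phonotactically illegal
Phonotactically legal: /kmoj.mi/, /wa/, /du.luj/ → 3.

3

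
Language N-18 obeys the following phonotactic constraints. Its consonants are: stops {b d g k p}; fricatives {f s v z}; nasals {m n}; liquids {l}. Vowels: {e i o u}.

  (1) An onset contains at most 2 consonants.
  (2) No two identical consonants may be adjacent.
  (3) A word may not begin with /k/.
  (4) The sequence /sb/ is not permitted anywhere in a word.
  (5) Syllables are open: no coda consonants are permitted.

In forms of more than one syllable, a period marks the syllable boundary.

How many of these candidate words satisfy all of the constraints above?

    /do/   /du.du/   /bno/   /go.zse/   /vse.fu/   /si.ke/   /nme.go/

/do/ — σ1 onset /d/, coda /∅/ ok → licit
/du.du/ — σ1 onset /d/, coda /∅/ ok; σ2 onset /d/, coda /∅/ ok → licit
/bno/ — σ1 onset /bn/ (2C), coda /∅/ ok → licit
/go.zse/ — σ1 onset /g/, coda /∅/ ok; σ2 onset /zs/ (2C), coda /∅/ ok → licit
/vse.fu/ — σ1 onset /vs/ (2C), coda /∅/ ok; σ2 onset /f/, coda /∅/ ok → licit
/si.ke/ — σ1 onset /s/, coda /∅/ ok; σ2 onset /k/, coda /∅/ ok → licit
/nme.go/ — σ1 onset /nm/ (2C), coda /∅/ ok; σ2 onset /g/, coda /∅/ ok → licit
Licit: /do/, /du.du/, /bno/, /go.zse/, /vse.fu/, /si.ke/, /nme.go/ → 7.

7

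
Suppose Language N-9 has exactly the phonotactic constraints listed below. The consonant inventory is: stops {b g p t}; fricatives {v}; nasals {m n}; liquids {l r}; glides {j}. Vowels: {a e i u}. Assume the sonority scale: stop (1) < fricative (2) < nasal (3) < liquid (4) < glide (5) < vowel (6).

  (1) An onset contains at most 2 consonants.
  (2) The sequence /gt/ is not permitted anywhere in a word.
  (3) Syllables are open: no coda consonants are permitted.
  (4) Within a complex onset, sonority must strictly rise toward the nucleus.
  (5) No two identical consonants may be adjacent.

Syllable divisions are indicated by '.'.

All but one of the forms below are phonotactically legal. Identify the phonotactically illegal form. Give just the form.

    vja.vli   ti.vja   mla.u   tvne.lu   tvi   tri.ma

vja.vli — σ1 onset /vj/ (2→5 rises), coda /∅/ ok; σ2 onset /vl/ (2→4 rises), coda /∅/ ok → phonotactically legal
ti.vja — σ1 onset /t/, coda /∅/ ok; σ2 onset /vj/ (2→5 rises), coda /∅/ ok → phonotactically legal
mla.u — σ1 onset /ml/ (3→4 rises), coda /∅/ ok; σ2 onset /∅/, coda /∅/ ok → phonotactically legal
tvne.lu — violates constraint 1: syllable 1 onset /tvn/ has 3 consonants (> 2) → phonotactically illegal
tvi — σ1 onset /tv/ (1→2 rises), coda /∅/ ok → phonotactically legal
tri.ma — σ1 onset /tr/ (1→4 rises), coda /∅/ ok; σ2 onset /m/, coda /∅/ ok → phonotactically legal

tvne.lu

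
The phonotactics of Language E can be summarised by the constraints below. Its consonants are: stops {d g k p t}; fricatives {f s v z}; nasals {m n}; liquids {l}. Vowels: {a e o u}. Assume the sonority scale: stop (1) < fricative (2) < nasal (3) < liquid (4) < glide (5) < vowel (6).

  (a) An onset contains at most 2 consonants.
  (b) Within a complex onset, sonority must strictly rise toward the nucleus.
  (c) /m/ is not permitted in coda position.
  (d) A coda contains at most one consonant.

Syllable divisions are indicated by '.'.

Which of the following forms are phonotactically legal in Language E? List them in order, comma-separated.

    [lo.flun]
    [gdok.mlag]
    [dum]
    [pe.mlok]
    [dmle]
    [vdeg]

[lo.flun] — σ1 onset /l/, coda /∅/ ok; σ2 onset /fl/ (2→4 rises), coda /n/ ok → phonotactically legal
[gdok.mlag] — violates constraint (b): syllable 1 onset /gd/: /g/ (stop, 1) → /d/ (stop, 1) does not rise → phonotactically illegal
[dum] — violates constraint (c): syllable 1 coda contains /m/ → phonotactically illegal
[pe.mlok] — σ1 onset /p/, coda /∅/ ok; σ2 onset /ml/ (3→4 rises), coda /k/ ok → phonotactically legal
[dmle] — violates constraint (a): syllable 1 onset /dml/ has 3 consonants (> 2) → phonotactically illegal
[vdeg] — violates constraint (b): syllable 1 onset /vd/: /v/ (fricative, 2) → /d/ (stop, 1) does not rise → phonotactically illegal

[lo.flun], [pe.mlok]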